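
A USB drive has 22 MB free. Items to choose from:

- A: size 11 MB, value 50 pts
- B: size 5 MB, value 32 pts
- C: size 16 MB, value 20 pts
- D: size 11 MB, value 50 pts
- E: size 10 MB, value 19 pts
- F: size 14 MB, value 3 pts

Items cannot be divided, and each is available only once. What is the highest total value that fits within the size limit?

100 pts

Check high-value combinations within 22 MB:
- A+D: size 11+11=22, value 50+50=100
- A+B: size 11+5=16, value 50+32=82
- B+D: size 5+11=16, value 32+50=82
- A+E: size 11+10=21, value 50+19=69
- D+E: size 11+10=21, value 50+19=69
Best: 100 pts.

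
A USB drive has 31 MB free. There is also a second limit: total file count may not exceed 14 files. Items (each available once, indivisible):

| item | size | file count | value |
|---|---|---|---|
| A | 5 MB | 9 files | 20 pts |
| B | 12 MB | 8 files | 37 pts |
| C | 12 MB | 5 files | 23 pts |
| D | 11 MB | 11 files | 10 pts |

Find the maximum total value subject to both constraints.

60 pts

Feasible sets respecting both limits:
- B+C: size 24, file count 13, value 60
- A+C: size 17, file count 14, value 43
- B: size 12, file count 8, value 37
Best: 60 pts.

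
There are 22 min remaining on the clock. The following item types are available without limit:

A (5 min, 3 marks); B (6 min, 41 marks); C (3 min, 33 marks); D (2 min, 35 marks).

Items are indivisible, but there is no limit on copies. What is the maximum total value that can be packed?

385 marks

Best value-per-unit is D at 35/2, and filling with it alone uses time 11×2=22. No mix of the others beats 11×35 = 385.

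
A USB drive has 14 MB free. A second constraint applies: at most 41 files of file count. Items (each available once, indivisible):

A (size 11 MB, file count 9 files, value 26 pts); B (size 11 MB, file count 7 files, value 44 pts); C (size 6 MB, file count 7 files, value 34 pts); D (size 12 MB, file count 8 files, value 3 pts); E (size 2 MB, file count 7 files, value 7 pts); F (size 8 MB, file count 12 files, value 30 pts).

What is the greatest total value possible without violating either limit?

Feasible sets respecting both limits:
- C+F: size 14, file count 19, value 64
- B+E: size 13, file count 14, value 51
- B: size 11, file count 7, value 44
Best: 64 pts.

64 pts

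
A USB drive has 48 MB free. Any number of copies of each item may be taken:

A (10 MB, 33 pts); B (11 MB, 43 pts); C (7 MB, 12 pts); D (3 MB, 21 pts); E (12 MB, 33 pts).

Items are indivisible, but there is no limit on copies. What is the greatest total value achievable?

Best value-per-unit is D at 21/3, and filling with it alone uses size 16×3=48. No mix of the others beats 16×21 = 336.

336 pts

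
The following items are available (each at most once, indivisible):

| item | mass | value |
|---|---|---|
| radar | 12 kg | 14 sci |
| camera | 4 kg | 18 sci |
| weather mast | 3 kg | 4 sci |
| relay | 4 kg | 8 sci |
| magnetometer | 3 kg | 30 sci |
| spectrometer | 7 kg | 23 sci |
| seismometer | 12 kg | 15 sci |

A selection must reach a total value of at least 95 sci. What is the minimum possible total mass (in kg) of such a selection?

33

Subsets with value ≥ 95, sorted by total mass:
- camera+weather mast+relay+magnetometer+spectrometer+seismometer: mass 33, value 98
- radar+camera+weather mast+relay+magnetometer+spectrometer: mass 33, value 97
Minimum mass: 33 kg.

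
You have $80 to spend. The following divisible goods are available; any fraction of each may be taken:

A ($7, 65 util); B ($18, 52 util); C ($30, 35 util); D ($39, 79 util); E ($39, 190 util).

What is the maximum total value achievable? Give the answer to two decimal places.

339.41

Take in order of value per unit:
- A (65/7 per unit): all 7 → value 65, running total 65.00
- E (190/39 per unit): all 39 → value 190, running total 255.00
- B (52/18 per unit): all 18 → value 52, running total 307.00
- D (79/39 per unit): 16 of 39 → value 16×79/39 = 32.4103, running total 339.41
Total 339.41.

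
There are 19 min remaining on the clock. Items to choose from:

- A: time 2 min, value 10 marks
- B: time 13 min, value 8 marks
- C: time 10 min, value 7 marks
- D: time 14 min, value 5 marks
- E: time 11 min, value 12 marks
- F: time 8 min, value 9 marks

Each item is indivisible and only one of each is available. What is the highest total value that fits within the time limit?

This is a 0/1 knapsack; check combinations near the capacity.
- A+E: time 2+11=13, value 10+12=22
- E+F: time 11+8=19, value 12+9=21
- A+F: time 2+8=10, value 10+9=19
- A+B: time 2+13=15, value 10+8=18
- A+C: time 2+10=12, value 10+7=17
Best: 22 marks.

22 marks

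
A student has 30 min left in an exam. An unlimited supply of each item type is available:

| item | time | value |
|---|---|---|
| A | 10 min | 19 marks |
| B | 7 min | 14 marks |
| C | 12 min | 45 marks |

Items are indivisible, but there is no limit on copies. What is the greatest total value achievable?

Best value-per-unit is C at 45/12, and filling with it alone uses time 2×12=24. No mix of the others beats 2×45 = 90.

90 marks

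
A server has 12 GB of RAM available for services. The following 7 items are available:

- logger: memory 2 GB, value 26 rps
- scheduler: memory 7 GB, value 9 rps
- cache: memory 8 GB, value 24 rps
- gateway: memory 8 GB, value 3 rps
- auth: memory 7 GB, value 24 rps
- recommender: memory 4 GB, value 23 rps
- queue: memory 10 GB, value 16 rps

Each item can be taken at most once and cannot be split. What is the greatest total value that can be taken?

50 rps

Check high-value combinations within 12 GB:
- logger+auth: memory 2+7=9, value 26+24=50
- logger+cache: memory 2+8=10, value 26+24=50
- logger+recommender: memory 2+4=6, value 26+23=49
Best: 50 rps.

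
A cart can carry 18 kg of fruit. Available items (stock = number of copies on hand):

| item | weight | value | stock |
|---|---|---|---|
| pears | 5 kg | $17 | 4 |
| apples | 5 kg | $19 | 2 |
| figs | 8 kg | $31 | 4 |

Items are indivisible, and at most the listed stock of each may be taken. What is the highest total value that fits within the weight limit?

$69

Best selections within weight 18 and stock limits:
- 2×apples + 1×figs: weight 18, value 69
- 1×pears + 1×apples + 1×figs: weight 18, value 67
- 2×pears + 1×figs: weight 18, value 65
- 2×figs: weight 16, value 62
Best: $69.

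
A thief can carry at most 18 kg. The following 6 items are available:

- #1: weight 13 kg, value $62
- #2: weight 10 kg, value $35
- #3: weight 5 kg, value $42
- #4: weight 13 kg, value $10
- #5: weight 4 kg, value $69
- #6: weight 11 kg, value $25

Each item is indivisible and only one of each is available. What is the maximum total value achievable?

$131

This is a 0/1 knapsack; check combinations near the capacity.
- #1+#5: weight 13+4=17, value 62+69=131
- #3+#5: weight 5+4=9, value 42+69=111
- #2+#5: weight 10+4=14, value 35+69=104
Best: $131.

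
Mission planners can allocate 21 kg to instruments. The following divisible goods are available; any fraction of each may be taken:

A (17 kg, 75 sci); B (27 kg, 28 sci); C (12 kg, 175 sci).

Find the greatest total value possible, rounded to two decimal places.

Take in order of value per unit:
- C (175/12 per unit): all 12 → value 175, running total 175.00
- A (75/17 per unit): 9 of 17 → value 9×75/17 = 39.7059, running total 214.71
Total 214.71.

214.71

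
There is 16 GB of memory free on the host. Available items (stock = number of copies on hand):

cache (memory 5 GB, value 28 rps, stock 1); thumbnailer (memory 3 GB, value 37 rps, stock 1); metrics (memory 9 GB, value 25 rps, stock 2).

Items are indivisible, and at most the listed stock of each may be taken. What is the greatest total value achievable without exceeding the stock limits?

65 rps

Top feasible selections:
- 1×cache + 1×thumbnailer: memory 8, value 65
- 1×thumbnailer + 1×metrics: memory 12, value 62
- 1×cache + 1×metrics: memory 14, value 53
- 1×thumbnailer: memory 3, value 37
Best: 65 rps.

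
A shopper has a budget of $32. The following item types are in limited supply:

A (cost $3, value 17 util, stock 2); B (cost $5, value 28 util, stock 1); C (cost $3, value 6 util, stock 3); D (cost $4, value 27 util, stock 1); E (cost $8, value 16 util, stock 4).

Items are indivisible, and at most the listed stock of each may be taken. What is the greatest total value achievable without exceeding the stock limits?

Best selections within cost 32 and stock limits:
- 2×A + 1×B + 3×C + 1×D + 1×E: cost 32, value 123
- 2×A + 1×B + 1×D + 2×E: cost 31, value 121
Best: 123 util.

123 util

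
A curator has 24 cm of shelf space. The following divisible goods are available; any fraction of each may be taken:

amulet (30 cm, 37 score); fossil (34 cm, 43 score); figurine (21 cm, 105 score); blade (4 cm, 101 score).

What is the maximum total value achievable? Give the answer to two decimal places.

Take in order of value per unit:
- blade (101/4 per unit): all 4 → value 101, running total 101.00
- figurine (105/21 per unit): 20 of 21 → value 20×105/21 = 100.0000, running total 201.00
Total 201.00.

201.00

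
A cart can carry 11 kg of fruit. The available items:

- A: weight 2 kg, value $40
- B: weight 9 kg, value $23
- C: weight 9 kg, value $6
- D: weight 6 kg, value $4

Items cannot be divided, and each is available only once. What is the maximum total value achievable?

Check high-value combinations within 11 kg:
- A+B: weight 2+9=11, value 40+23=63
- A+C: weight 2+9=11, value 40+6=46
- A+D: weight 2+6=8, value 40+4=44
- A: weight 2, value 40
Best: $63.

$63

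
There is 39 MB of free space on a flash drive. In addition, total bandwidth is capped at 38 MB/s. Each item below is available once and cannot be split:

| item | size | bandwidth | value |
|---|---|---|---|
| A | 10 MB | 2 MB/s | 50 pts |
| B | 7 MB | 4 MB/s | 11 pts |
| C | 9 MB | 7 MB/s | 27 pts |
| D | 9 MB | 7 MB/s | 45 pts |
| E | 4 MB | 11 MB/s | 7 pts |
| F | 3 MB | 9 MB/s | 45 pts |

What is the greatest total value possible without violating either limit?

178 pts

Feasible sets respecting both limits:
- A+B+C+D+F: size 38, bandwidth 29, value 178
- A+C+D+E+F: size 35, bandwidth 36, value 174
- A+C+D+F: size 31, bandwidth 25, value 167
- A+B+D+E+F: size 33, bandwidth 33, value 158
Best: 178 pts.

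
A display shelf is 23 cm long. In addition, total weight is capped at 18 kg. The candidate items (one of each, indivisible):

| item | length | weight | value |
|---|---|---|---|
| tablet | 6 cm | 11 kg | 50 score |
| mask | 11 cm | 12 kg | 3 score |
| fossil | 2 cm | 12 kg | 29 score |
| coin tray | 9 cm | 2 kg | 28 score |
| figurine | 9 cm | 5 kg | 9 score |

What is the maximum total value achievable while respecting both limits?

78 score

Feasible sets respecting both limits:
- tablet+coin tray: length 15, weight 13, value 78
- tablet+figurine: length 15, weight 16, value 59
- fossil+coin tray: length 11, weight 14, value 57
- tablet: length 6, weight 11, value 50
Best: 78 score.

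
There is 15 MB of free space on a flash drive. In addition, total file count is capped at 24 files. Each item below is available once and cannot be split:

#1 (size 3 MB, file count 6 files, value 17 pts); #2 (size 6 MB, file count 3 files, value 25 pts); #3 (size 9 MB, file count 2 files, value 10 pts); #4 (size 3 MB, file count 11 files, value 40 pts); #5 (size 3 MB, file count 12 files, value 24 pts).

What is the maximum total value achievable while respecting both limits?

82 pts

Feasible sets respecting both limits:
- #1+#2+#4: size 12, file count 20, value 82
- #1+#3+#4: size 15, file count 19, value 67
- #1+#2+#5: size 12, file count 21, value 66
Best: 82 pts.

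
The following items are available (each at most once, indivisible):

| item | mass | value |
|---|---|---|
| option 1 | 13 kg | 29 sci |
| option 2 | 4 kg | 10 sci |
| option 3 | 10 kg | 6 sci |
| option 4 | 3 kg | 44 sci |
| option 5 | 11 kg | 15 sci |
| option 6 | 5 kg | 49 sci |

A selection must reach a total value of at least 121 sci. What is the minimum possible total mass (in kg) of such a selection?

Subsets with value ≥ 121, sorted by total mass:
- option 1+option 4+option 6: mass 21, value 122
- option 1+option 2+option 4+option 6: mass 25, value 132
- option 1+option 3+option 4+option 6: mass 31, value 128
Minimum mass: 21 kg.

21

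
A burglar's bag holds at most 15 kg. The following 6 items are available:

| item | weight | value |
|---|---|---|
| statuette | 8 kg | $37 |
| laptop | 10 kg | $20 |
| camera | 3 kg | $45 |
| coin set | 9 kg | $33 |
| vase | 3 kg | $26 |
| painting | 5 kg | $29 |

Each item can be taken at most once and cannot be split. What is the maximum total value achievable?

$108

Check high-value combinations within 15 kg:
- statuette+camera+vase: weight 8+3+3=14, value 37+45+26=108
- camera+coin set+vase: weight 3+9+3=15, value 45+33+26=104
- camera+vase+painting: weight 3+3+5=11, value 45+26+29=100
Best: $108.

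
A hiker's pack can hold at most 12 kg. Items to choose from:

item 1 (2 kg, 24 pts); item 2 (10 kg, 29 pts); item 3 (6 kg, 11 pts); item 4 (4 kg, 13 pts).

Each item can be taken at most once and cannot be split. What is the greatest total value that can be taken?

Check high-value combinations within 12 kg:
- item 1+item 2: weight 2+10=12, value 24+29=53
- item 1+item 3+item 4: weight 2+6+4=12, value 24+11+13=48
- item 1+item 4: weight 2+4=6, value 24+13=37
- item 1+item 3: weight 2+6=8, value 24+11=35
- item 2: weight 10, value 29
Best: 53 pts.

53 pts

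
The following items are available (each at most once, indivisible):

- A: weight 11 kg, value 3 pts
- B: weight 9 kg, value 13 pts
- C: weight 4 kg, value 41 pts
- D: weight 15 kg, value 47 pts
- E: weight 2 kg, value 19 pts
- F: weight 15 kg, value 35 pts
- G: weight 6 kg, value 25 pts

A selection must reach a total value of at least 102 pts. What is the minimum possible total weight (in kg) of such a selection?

21

Subsets with value ≥ 102, sorted by total weight:
- C+D+E: weight 21, value 107
- C+D+G: weight 25, value 113
- C+D+E+G: weight 27, value 132
Minimum weight: 21 kg.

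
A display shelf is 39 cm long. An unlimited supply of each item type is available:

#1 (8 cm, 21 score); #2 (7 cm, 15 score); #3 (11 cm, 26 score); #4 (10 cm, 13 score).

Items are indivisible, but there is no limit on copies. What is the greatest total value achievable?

Best value-per-unit is #1 at 21/8; filling with it alone gives 4×21 = 84.
Optimal mix: 4×#1 + 1×#2 → length 39, value 99.

99 score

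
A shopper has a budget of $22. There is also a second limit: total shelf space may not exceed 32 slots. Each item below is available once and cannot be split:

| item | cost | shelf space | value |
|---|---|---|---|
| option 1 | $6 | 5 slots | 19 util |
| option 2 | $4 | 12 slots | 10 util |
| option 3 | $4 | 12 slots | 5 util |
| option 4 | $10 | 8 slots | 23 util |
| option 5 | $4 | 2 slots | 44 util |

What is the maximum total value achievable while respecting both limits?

Feasible sets respecting both limits:
- option 1+option 4+option 5: cost 20, shelf space 15, value 86
- option 1+option 2+option 3+option 5: cost 18, shelf space 31, value 78
- option 2+option 4+option 5: cost 18, shelf space 22, value 77
Best: 86 util.

86 util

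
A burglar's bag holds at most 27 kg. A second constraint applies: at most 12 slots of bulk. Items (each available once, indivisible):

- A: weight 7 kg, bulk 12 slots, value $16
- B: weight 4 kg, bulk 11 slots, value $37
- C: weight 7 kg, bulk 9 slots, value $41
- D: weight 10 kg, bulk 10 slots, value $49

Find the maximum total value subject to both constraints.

Feasible sets respecting both limits:
- D: weight 10, bulk 10, value 49
- C: weight 7, bulk 9, value 41
- B: weight 4, bulk 11, value 37
Best: $49.

$49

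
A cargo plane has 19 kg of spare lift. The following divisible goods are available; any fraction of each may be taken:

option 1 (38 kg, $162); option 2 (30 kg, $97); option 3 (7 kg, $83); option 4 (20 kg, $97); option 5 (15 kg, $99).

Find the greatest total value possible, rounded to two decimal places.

162.20

Take in order of value per unit:
- option 3 (83/7 per unit): all 7 → value 83, running total 83.00
- option 5 (99/15 per unit): 12 of 15 → value 12×99/15 = 79.2000, running total 162.20
Total 162.20.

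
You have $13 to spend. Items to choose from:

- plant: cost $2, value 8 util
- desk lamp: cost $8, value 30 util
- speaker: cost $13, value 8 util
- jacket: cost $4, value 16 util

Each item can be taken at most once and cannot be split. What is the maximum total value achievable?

46 util

This is a 0/1 knapsack; check combinations near the capacity.
- desk lamp+jacket: cost 8+4=12, value 30+16=46
- plant+desk lamp: cost 2+8=10, value 8+30=38
- desk lamp: cost 8, value 30
Best: 46 util.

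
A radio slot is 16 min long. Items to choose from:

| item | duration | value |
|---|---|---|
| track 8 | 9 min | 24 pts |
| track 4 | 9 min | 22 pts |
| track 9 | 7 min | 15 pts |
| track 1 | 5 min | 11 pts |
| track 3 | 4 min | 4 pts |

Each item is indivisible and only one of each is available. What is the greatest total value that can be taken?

39 pts

Check high-value combinations within 16 min:
- track 8+track 9: duration 9+7=16, value 24+15=39
- track 4+track 9: duration 9+7=16, value 22+15=37
- track 8+track 1: duration 9+5=14, value 24+11=35
- track 4+track 1: duration 9+5=14, value 22+11=33
- track 9+track 1+track 3: duration 7+5+4=16, value 15+11+4=30
Best: 39 pts.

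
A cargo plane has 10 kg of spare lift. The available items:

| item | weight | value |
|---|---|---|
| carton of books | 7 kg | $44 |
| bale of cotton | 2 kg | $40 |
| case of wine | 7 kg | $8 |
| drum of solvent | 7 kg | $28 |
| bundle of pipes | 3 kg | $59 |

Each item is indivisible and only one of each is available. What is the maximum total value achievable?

Check high-value combinations within 10 kg:
- carton of books+bundle of pipes: weight 7+3=10, value 44+59=103
- bale of cotton+bundle of pipes: weight 2+3=5, value 40+59=99
- drum of solvent+bundle of pipes: weight 7+3=10, value 28+59=87
Best: $103.

$103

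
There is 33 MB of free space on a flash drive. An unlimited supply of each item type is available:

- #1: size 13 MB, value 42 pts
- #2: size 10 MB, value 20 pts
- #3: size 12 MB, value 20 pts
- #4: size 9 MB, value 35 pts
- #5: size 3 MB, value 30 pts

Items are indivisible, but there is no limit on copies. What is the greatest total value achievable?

330 pts

Best value-per-unit is #5 at 30/3, and filling with it alone uses size 11×3=33. No mix of the others beats 11×30 = 330.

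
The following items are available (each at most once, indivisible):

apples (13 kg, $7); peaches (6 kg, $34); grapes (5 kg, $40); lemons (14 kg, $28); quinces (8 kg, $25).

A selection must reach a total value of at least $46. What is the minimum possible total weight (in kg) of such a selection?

Subsets with value ≥ 46, sorted by total weight:
- peaches+grapes: weight 11, value 74
- grapes+quinces: weight 13, value 65
Minimum weight: 11 kg.

11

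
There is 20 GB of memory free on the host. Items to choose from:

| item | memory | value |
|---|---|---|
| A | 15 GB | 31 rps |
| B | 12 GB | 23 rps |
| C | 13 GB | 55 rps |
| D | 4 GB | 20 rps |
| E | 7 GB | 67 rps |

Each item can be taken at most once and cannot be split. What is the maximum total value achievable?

Check high-value combinations within 20 GB:
- C+E: memory 13+7=20, value 55+67=122
- B+E: memory 12+7=19, value 23+67=90
- D+E: memory 4+7=11, value 20+67=87
- C+D: memory 13+4=17, value 55+20=75
Best: 122 rps.

122 rps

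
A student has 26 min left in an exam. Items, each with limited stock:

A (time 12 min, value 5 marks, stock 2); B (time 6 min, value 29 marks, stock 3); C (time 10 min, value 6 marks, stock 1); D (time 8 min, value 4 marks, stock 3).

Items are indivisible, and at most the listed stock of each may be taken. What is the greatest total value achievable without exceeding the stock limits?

Best selections within time 26 and stock limits:
- 3×B + 1×D: time 26, value 91
- 3×B: time 18, value 87
- 2×B + 1×C: time 22, value 64
Best: 91 marks.

91 marks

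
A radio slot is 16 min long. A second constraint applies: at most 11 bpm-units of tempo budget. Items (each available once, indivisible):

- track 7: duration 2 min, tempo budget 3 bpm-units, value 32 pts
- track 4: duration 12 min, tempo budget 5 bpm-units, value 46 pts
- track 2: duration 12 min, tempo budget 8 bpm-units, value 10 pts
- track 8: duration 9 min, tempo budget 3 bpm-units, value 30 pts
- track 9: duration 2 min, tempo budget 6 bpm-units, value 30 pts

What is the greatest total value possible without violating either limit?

Feasible sets respecting both limits:
- track 7+track 4: duration 14, tempo budget 8, value 78
- track 4+track 9: duration 14, tempo budget 11, value 76
- track 7+track 8: duration 11, tempo budget 6, value 62
Best: 78 pts.

78 pts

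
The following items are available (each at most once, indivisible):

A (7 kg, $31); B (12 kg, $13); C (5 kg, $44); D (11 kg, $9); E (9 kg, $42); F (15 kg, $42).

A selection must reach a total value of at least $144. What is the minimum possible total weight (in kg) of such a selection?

Subsets with value ≥ 144, sorted by total weight:
- A+C+E+F: weight 36, value 159
- A+C+D+E+F: weight 47, value 168
- A+B+C+E+F: weight 48, value 172
Minimum weight: 36 kg.

36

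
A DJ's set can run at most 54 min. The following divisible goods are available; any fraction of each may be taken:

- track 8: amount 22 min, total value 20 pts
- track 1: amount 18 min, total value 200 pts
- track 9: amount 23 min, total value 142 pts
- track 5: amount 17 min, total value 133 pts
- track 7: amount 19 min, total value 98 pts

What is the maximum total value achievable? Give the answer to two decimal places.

Take in order of value per unit:
- track 1 (200/18 per unit): all 18 → value 200, running total 200.00
- track 5 (133/17 per unit): all 17 → value 133, running total 333.00
- track 9 (142/23 per unit): 19 of 23 → value 19×142/23 = 117.3043, running total 450.30
Total 450.30.

450.30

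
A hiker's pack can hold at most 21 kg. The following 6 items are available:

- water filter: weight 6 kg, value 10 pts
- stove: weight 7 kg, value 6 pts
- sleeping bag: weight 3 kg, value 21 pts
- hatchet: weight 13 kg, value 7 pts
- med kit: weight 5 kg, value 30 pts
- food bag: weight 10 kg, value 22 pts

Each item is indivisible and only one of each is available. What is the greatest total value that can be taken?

This is a 0/1 knapsack; check combinations near the capacity.
- sleeping bag+med kit+food bag: weight 3+5+10=18, value 21+30+22=73
- water filter+stove+sleeping bag+med kit: weight 6+7+3+5=21, value 10+6+21+30=67
- water filter+med kit+food bag: weight 6+5+10=21, value 10+30+22=62
Best: 73 pts.

73 pts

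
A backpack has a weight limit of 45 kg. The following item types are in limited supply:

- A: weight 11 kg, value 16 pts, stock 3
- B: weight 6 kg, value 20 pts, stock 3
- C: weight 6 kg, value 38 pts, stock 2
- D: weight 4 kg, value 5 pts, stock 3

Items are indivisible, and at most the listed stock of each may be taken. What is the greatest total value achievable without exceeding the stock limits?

Top feasible selections:
- 1×A + 3×B + 2×C + 1×D: weight 45, value 157
- 1×A + 3×B + 2×C: weight 41, value 152
Best: 157 pts.

157 pts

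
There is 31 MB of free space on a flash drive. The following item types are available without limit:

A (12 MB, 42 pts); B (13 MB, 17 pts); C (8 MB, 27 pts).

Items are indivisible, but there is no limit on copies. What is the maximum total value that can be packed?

Best value-per-unit is A at 42/12; filling with it alone gives 2×42 = 84.
Optimal mix: 1×A + 2×C → size 28, value 96.

96 pts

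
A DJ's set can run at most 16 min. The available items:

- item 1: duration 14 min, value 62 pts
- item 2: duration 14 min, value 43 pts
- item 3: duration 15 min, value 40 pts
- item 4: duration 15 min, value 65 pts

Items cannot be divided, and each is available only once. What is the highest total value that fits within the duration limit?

65 pts

Check high-value combinations within 16 min:
- item 4: duration 15, value 65
- item 1: duration 14, value 62
- item 2: duration 14, value 43
- item 3: duration 15, value 40
Best: 65 pts.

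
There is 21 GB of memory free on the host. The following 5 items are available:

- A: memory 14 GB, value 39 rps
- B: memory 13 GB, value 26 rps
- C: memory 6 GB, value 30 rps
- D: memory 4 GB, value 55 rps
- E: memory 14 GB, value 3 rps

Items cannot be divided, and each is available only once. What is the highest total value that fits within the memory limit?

94 rps

Check high-value combinations within 21 GB:
- A+D: memory 14+4=18, value 39+55=94
- C+D: memory 6+4=10, value 30+55=85
- B+D: memory 13+4=17, value 26+55=81
- A+C: memory 14+6=20, value 39+30=69
Best: 94 rps.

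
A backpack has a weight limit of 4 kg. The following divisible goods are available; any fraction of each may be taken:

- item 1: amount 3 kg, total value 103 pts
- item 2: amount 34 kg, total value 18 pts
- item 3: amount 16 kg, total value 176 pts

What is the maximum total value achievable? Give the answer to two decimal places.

Take in order of value per unit:
- item 1 (103/3 per unit): all 3 → value 103, running total 103.00
- item 3 (176/16 per unit): 1 of 16 → value 1×176/16 = 11.0000, running total 114.00
Total 114.00.

114.00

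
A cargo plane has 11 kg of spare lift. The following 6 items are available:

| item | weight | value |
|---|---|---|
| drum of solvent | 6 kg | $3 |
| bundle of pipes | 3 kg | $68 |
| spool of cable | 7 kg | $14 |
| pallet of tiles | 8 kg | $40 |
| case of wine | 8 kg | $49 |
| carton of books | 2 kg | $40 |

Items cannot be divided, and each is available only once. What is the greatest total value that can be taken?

$117

Check high-value combinations within 11 kg:
- bundle of pipes+case of wine: weight 3+8=11, value 68+49=117
- drum of solvent+bundle of pipes+carton of books: weight 6+3+2=11, value 3+68+40=111
- bundle of pipes+carton of books: weight 3+2=5, value 68+40=108
- bundle of pipes+pallet of tiles: weight 3+8=11, value 68+40=108
- case of wine+carton of books: weight 8+2=10, value 49+40=89
Best: $117.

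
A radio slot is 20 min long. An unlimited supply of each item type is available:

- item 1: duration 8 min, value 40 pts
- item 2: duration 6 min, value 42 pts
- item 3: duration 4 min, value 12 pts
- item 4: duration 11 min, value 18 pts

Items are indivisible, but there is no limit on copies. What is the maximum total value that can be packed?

126 pts

Best value-per-unit is item 2 at 42/6, and filling with it alone uses duration 3×6=18. No mix of the others beats 3×42 = 126.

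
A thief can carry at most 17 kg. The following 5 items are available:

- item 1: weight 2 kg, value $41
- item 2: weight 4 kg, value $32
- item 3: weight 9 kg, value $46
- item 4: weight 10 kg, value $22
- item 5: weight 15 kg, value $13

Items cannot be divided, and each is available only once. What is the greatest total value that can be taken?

$119

This is a 0/1 knapsack; check combinations near the capacity.
- item 1+item 2+item 3: weight 2+4+9=15, value 41+32+46=119
- item 1+item 2+item 4: weight 2+4+10=16, value 41+32+22=95
- item 1+item 3: weight 2+9=11, value 41+46=87
- item 2+item 3: weight 4+9=13, value 32+46=78
- item 1+item 2: weight 2+4=6, value 41+32=73
Best: $119.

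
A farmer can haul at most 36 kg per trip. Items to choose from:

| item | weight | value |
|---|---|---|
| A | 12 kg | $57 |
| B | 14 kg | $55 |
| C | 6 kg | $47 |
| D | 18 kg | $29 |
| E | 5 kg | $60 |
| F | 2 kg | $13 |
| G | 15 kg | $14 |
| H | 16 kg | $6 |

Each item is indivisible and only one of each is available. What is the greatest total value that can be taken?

Check high-value combinations within 36 kg:
- A+B+E+F: weight 12+14+5+2=33, value 57+55+60+13=185
- A+C+E+F: weight 12+6+5+2=25, value 57+47+60+13=177
- B+C+E+F: weight 14+6+5+2=27, value 55+47+60+13=175
Best: $185.

$185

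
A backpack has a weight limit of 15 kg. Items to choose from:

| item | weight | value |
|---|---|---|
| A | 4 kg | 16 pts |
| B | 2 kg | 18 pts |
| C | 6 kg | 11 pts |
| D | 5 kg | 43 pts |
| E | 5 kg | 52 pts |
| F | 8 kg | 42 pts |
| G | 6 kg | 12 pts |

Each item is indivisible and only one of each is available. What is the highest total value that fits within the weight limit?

113 pts

Check high-value combinations within 15 kg:
- B+D+E: weight 2+5+5=12, value 18+43+52=113
- B+E+F: weight 2+5+8=15, value 18+52+42=112
- A+D+E: weight 4+5+5=14, value 16+43+52=111
- B+D+F: weight 2+5+8=15, value 18+43+42=103
Best: 113 pts.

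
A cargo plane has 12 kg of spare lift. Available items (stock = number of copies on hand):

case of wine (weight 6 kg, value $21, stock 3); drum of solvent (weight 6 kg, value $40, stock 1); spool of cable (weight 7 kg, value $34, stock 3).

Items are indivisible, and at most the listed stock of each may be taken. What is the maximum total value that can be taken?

Best selections within weight 12 and stock limits:
- 1×case of wine + 1×drum of solvent: weight 12, value 61
- 2×case of wine: weight 12, value 42
- 1×drum of solvent: weight 6, value 40
Best: $61.

$61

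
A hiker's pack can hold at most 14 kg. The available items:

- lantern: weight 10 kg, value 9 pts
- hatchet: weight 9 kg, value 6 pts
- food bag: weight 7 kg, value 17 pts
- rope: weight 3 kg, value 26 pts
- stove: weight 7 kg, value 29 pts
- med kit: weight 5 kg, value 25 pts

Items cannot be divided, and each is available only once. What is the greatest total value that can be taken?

55 pts

Check high-value combinations within 14 kg:
- rope+stove: weight 3+7=10, value 26+29=55
- stove+med kit: weight 7+5=12, value 29+25=54
- rope+med kit: weight 3+5=8, value 26+25=51
- food bag+stove: weight 7+7=14, value 17+29=46
Best: 55 pts.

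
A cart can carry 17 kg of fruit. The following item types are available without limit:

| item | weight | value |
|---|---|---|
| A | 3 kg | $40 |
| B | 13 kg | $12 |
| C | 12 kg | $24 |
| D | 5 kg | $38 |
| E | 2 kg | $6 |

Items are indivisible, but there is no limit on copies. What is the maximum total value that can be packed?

$206

Best value-per-unit is A at 40/3; filling with it alone gives 5×40 = 200.
Optimal mix: 5×A + 1×E → weight 17, value 206.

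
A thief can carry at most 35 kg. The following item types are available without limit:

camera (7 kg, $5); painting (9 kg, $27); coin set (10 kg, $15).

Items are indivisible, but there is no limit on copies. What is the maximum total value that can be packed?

Best value-per-unit is painting at 27/9; filling with it alone gives 3×27 = 81.
Optimal mix: 1×camera + 3×painting → weight 34, value 86.

$86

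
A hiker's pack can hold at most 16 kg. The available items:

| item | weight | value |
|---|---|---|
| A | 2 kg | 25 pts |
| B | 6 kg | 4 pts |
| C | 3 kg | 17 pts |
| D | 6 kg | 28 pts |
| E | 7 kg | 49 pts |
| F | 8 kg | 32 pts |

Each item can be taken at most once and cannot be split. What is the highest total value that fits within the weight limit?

Check high-value combinations within 16 kg:
- A+D+E: weight 2+6+7=15, value 25+28+49=102
- C+D+E: weight 3+6+7=16, value 17+28+49=94
- A+C+E: weight 2+3+7=12, value 25+17+49=91
- A+D+F: weight 2+6+8=16, value 25+28+32=85
- E+F: weight 7+8=15, value 49+32=81
Best: 102 pts.

102 pts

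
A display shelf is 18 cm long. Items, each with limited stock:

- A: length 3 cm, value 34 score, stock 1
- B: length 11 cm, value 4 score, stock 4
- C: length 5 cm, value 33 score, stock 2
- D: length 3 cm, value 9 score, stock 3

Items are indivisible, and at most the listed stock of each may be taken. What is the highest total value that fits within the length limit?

109 score

Top feasible selections:
- 1×A + 2×C + 1×D: length 16, value 109
- 1×A + 2×C: length 13, value 100
Best: 109 score.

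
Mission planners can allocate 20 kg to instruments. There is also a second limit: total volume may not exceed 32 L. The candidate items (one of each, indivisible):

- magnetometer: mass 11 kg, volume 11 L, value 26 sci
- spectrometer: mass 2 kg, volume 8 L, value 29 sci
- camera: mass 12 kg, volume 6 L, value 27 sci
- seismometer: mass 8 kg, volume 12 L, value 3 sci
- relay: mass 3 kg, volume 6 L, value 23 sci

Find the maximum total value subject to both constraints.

79 sci

Feasible sets respecting both limits:
- spectrometer+camera+relay: mass 17, volume 20, value 79
- magnetometer+spectrometer+relay: mass 16, volume 25, value 78
- spectrometer+camera: mass 14, volume 14, value 56
Best: 79 sci.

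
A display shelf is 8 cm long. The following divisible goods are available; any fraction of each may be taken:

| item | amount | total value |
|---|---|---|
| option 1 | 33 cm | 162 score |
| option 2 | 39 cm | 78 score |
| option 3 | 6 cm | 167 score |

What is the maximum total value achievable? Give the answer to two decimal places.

176.82

Take in order of value per unit:
- option 3 (167/6 per unit): all 6 → value 167, running total 167.00
- option 1 (162/33 per unit): 2 of 33 → value 2×162/33 = 9.8182, running total 176.82
Total 176.82.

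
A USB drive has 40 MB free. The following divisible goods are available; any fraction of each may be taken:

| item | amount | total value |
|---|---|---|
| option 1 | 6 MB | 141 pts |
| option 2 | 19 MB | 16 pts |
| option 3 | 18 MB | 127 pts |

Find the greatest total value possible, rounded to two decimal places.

281.47

Take in order of value per unit:
- option 1 (141/6 per unit): all 6 → value 141, running total 141.00
- option 3 (127/18 per unit): all 18 → value 127, running total 268.00
- option 2 (16/19 per unit): 16 of 19 → value 16×16/19 = 13.4737, running total 281.47
Total 281.47.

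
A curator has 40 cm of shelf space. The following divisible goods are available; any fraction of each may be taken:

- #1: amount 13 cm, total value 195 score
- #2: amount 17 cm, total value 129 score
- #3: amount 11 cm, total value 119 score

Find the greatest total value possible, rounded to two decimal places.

Take in order of value per unit:
- #1 (195/13 per unit): all 13 → value 195, running total 195.00
- #3 (119/11 per unit): all 11 → value 119, running total 314.00
- #2 (129/17 per unit): 16 of 17 → value 16×129/17 = 121.4118, running total 435.41
Total 435.41.

435.41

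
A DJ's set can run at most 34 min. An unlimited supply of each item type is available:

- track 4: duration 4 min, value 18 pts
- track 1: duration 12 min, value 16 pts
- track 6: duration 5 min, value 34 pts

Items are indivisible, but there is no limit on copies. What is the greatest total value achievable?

Best value-per-unit is track 6 at 34/5; filling with it alone gives 6×34 = 204.
Optimal mix: 1×track 4 + 6×track 6 → duration 34, value 222.

222 pts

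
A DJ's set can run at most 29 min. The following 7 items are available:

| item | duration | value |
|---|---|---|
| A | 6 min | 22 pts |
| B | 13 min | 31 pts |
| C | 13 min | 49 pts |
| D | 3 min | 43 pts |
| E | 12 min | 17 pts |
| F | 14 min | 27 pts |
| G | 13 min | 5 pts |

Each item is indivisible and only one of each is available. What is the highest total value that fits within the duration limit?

123 pts

Check high-value combinations within 29 min:
- B+C+D: duration 13+13+3=29, value 31+49+43=123
- A+C+D: duration 6+13+3=22, value 22+49+43=114
- C+D+E: duration 13+3+12=28, value 49+43+17=109
- C+D+G: duration 13+3+13=29, value 49+43+5=97
Best: 123 pts.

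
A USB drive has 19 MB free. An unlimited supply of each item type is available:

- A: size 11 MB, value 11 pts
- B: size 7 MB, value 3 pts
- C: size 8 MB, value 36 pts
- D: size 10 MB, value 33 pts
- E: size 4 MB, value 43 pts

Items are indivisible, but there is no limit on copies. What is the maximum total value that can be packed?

Best value-per-unit is E at 43/4, and filling with it alone uses size 4×4=16. No mix of the others beats 4×43 = 172.

172 pts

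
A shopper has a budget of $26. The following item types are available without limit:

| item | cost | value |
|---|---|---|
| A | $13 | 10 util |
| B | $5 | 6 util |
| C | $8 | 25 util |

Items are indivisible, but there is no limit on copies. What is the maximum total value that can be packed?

Best value-per-unit is C at 25/8, and filling with it alone uses cost 3×8=24. No mix of the others beats 3×25 = 75.

75 util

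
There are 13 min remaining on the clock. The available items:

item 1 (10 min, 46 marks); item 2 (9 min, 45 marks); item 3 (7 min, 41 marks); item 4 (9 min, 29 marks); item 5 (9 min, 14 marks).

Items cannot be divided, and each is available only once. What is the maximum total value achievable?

46 marks

Check high-value combinations within 13 min:
- item 1: time 10, value 46
- item 2: time 9, value 45
- item 3: time 7, value 41
- item 4: time 9, value 29
Best: 46 marks.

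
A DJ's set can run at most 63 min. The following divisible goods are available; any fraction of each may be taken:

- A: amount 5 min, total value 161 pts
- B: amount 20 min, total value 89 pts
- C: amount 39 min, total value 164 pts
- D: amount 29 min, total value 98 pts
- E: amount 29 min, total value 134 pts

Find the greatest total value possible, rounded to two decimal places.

421.85

Take in order of value per unit:
- A (161/5 per unit): all 5 → value 161, running total 161.00
- E (134/29 per unit): all 29 → value 134, running total 295.00
- B (89/20 per unit): all 20 → value 89, running total 384.00
- C (164/39 per unit): 9 of 39 → value 9×164/39 = 37.8462, running total 421.85
Total 421.85.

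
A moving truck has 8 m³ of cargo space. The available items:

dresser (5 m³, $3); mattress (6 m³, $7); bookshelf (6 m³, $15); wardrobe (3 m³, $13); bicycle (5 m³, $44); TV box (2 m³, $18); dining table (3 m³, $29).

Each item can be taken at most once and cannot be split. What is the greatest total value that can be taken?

This is a 0/1 knapsack; check combinations near the capacity.
- bicycle+dining table: volume 5+3=8, value 44+29=73
- bicycle+TV box: volume 5+2=7, value 44+18=62
- wardrobe+TV box+dining table: volume 3+2+3=8, value 13+18+29=60
Best: $73.

$73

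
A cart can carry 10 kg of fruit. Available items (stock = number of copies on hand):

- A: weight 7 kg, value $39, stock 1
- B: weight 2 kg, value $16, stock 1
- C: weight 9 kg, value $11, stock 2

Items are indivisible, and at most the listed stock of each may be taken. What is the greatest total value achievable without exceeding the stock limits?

Top feasible selections:
- 1×A + 1×B: weight 9, value 55
- 1×A: weight 7, value 39
- 1×B: weight 2, value 16
Best: $55.

$55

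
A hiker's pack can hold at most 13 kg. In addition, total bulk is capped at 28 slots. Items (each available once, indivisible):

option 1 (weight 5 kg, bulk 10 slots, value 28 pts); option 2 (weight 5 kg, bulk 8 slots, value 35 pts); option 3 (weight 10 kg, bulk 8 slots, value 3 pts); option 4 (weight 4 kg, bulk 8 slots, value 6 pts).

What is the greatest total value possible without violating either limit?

Feasible sets respecting both limits:
- option 1+option 2: weight 10, bulk 18, value 63
- option 2+option 4: weight 9, bulk 16, value 41
- option 2: weight 5, bulk 8, value 35
- option 1+option 4: weight 9, bulk 18, value 34
Best: 63 pts.

63 pts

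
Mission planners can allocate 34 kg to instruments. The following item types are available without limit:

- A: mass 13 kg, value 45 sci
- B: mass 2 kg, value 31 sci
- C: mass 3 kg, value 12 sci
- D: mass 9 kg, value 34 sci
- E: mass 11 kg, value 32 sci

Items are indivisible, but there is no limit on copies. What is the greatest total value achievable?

527 sci

Best value-per-unit is B at 31/2, and filling with it alone uses mass 17×2=34. No mix of the others beats 17×31 = 527.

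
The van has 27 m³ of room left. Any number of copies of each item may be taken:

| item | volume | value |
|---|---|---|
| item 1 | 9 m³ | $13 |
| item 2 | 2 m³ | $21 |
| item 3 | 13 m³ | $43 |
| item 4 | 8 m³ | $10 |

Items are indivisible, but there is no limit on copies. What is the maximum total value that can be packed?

$273

Best value-per-unit is item 2 at 21/2, and filling with it alone uses volume 13×2=26. No mix of the others beats 13×21 = 273.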